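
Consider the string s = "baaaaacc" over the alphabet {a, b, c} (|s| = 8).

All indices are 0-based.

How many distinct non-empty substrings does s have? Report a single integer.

25

sorted suffixes:
  #0 SA[0]=1  'aaaaacc'
  #1 SA[1]=2  'aaaacc'
  #2 SA[2]=3  'aaacc'
  #3 SA[3]=4  'aacc'
  #4 SA[4]=5  'acc'
  #5 SA[5]=0  'baaaaacc'
  #6 SA[6]=7  'c'
  #7 SA[7]=6  'cc'

SA = [1, 2, 3, 4, 5, 0, 7, 6]
[i] adj suffixes → lcp
  [1] 1/2 → 4 ('aaaa')
  [2] 2/3 → 3 ('aaa')
  [3] 3/4 → 2 ('aa')
  [4] 4/5 → 1 ('a')
  [5] 5/0 → 0 ('')
  [6] 0/7 → 0 ('')
  [7] 7/6 → 1 ('c')

n(n+1)/2 = 8·9/2 = 36
Σ LCP = 0 + 4 + 3 + 2 + 1 + 0 + 0 + 1 = 11
distinct = 36 − 11 = 25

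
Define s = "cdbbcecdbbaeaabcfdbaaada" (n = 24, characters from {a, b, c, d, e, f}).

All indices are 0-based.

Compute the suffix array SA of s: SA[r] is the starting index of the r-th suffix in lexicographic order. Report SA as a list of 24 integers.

sorted suffixes:
  #0 SA[0]=23  'a'
  #1 SA[1]=19  'aaada'
  #2 SA[2]=12  'aabcfdbaaada'
  #3 SA[3]=20  'aada'
  #4 SA[4]=13  'abcfdbaaada'
  #5 SA[5]=21  'ada'
  #6 SA[6]=10  'aeaabcfdbaaada'
  #7 SA[7]=18  'baaada'
  #8 SA[8]=9  'baeaabcfdbaaada'
  #9 SA[9]=8  'bbaeaabcfdbaaada'
  #10 SA[10]=2  'bbcecdbbaeaabcfdbaaada'
  #11 SA[11]=3  'bcecdbbaeaabcfdbaaada'
  #12 SA[12]=14  'bcfdbaaada'
  #13 SA[13]=6  'cdbbaeaabcfdbaaada'
  #14 SA[14]=0  'cdbbcecdbbaeaabcfdbaaada'
  #15 SA[15]=4  'cecdbbaeaabcfdbaaada'
  #16 SA[16]=15  'cfdbaaada'
  #17 SA[17]=22  'da'
  #18 SA[18]=17  'dbaaada'
  #19 SA[19]=7  'dbbaeaabcfdbaaada'
  #20 SA[20]=1  'dbbcecdbbaeaabcfdbaaada'
  #21 SA[21]=11  'eaabcfdbaaada'
  #22 SA[22]=5  'ecdbbaeaabcfdbaaada'
  #23 SA[23]=16  'fdbaaada'

[23, 19, 12, 20, 13, 21, 10, 18, 9, 8, 2, 3, 14, 6, 0, 4, 15, 22, 17, 7, 1, 11, 5, 16]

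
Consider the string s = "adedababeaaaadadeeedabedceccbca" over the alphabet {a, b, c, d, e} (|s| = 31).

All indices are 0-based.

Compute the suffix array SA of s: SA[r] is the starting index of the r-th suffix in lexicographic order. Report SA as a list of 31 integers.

[30, 9, 10, 11, 4, 6, 20, 12, 0, 14, 5, 28, 7, 21, 29, 27, 26, 24, 3, 19, 13, 23, 1, 15, 8, 25, 2, 18, 22, 17, 16]

rank | idx | suffix
   0 |  30 | a
   1 |   9 | aaaadadeeedabedceccbca
   2 |  10 | aaadadeeedabedceccbca
   3 |  11 | aadadeeedabedceccbca
   4 |   4 | ababeaaaadadeeedabedceccbca
   5 |   6 | abeaaaadadeeedabedceccbca
   6 |  20 | abedceccbca
   7 |  12 | adadeeedabedceccbca
   8 |   0 | adedababeaaaadadeeedabedceccbca
   9 |  14 | adeeedabedceccbca
  10 |   5 | babeaaaadadeeedabedceccbca
  11 |  28 | bca
  12 |   7 | beaaaadadeeedabedceccbca
  13 |  21 | bedceccbca
  14 |  29 | ca
  15 |  27 | cbca
  16 |  26 | ccbca
  17 |  24 | ceccbca
  18 |   3 | dababeaaaadadeeedabedceccbca
  19 |  19 | dabedceccbca
  20 |  13 | dadeeedabedceccbca
  21 |  23 | dceccbca
  22 |   1 | dedababeaaaadadeeedabedceccbca
  23 |  15 | deeedabedceccbca
  24 |   8 | eaaaadadeeedabedceccbca
  25 |  25 | eccbca
  26 |   2 | edababeaaaadadeeedabedceccbca
  27 |  18 | edabedceccbca
  28 |  22 | edceccbca
  29 |  17 | eedabedceccbca
  30 |  16 | eeedabedceccbca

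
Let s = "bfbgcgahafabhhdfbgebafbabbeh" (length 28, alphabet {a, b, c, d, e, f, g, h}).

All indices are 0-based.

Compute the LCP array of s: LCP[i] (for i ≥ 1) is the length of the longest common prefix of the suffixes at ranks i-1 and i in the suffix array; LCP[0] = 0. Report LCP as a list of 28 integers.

[0, 2, 1, 2, 1, 0, 2, 1, 1, 1, 1, 2, 1, 0, 0, 0, 1, 0, 1, 2, 3, 0, 1, 1, 0, 1, 1, 1]

sorted suffixes:
  #0 SA[0]=23  'abbeh'
  #1 SA[1]=10  'abhhdfbgebafbabbeh'
  #2 SA[2]=8  'afabhhdfbgebafbabbeh'
  #3 SA[3]=20  'afbabbeh'
  #4 SA[4]=6  'ahafabhhdfbgebafbabbeh'
  #5 SA[5]=22  'babbeh'
  #6 SA[6]=19  'bafbabbeh'
  #7 SA[7]=24  'bbeh'
  #8 SA[8]=25  'beh'
  #9 SA[9]=0  'bfbgcgahafabhhdfbgebafbabbeh'
  #10 SA[10]=2  'bgcgahafabhhdfbgebafbabbeh'
  #11 SA[11]=16  'bgebafbabbeh'
  #12 SA[12]=11  'bhhdfbgebafbabbeh'
  #13 SA[13]=4  'cgahafabhhdfbgebafbabbeh'
  #14 SA[14]=14  'dfbgebafbabbeh'
  #15 SA[15]=18  'ebafbabbeh'
  #16 SA[16]=26  'eh'
  #17 SA[17]=9  'fabhhdfbgebafbabbeh'
  #18 SA[18]=21  'fbabbeh'
  #19 SA[19]=1  'fbgcgahafabhhdfbgebafbabbeh'
  #20 SA[20]=15  'fbgebafbabbeh'
  #21 SA[21]=5  'gahafabhhdfbgebafbabbeh'
  #22 SA[22]=3  'gcgahafabhhdfbgebafbabbeh'
  #23 SA[23]=17  'gebafbabbeh'
  #24 SA[24]=27  'h'
  #25 SA[25]=7  'hafabhhdfbgebafbabbeh'
  #26 SA[26]=13  'hdfbgebafbabbeh'
  #27 SA[27]=12  'hhdfbgebafbabbeh'

SA = [23, 10, 8, 20, 6, 22, 19, 24, 25, 0, 2, 16, 11, 4, 14, 18, 26, 9, 21, 1, 15, 5, 3, 17, 27, 7, 13, 12]
[i] adj suffixes → lcp
  [1] 23/10 → 2 ('ab')
  [2] 10/8 → 1 ('a')
  [3] 8/20 → 2 ('af')
  [4] 20/6 → 1 ('a')
  [5] 6/22 → 0 ('')
  [6] 22/19 → 2 ('ba')
  [7] 19/24 → 1 ('b')
  [8] 24/25 → 1 ('b')
  [9] 25/0 → 1 ('b')
  [10] 0/2 → 1 ('b')
  [11] 2/16 → 2 ('bg')
  [12] 16/11 → 1 ('b')
  [13] 11/4 → 0 ('')
  [14] 4/14 → 0 ('')
  [15] 14/18 → 0 ('')
  [16] 18/26 → 1 ('e')
  [17] 26/9 → 0 ('')
  [18] 9/21 → 1 ('f')
  [19] 21/1 → 2 ('fb')
  [20] 1/15 → 3 ('fbg')
  [21] 15/5 → 0 ('')
  [22] 5/3 → 1 ('g')
  [23] 3/17 → 1 ('g')
  [24] 17/27 → 0 ('')
  [25] 27/7 → 1 ('h')
  [26] 7/13 → 1 ('h')
  [27] 13/12 → 1 ('h')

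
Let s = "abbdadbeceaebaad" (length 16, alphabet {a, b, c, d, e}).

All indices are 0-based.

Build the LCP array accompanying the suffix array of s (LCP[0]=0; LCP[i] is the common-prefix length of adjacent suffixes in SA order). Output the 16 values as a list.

[0, 1, 1, 2, 1, 0, 1, 1, 1, 0, 0, 1, 1, 0, 1, 1]

rank→(start, suffix):
  0 → (13, 'aad')
  1 → (0, 'abbdadbeceaebaad')
  2 → (14, 'ad')
  3 → (4, 'adbeceaebaad')
  4 → (10, 'aebaad')
  5 → (12, 'baad')
  6 → (1, 'bbdadbeceaebaad')
  7 → (2, 'bdadbeceaebaad')
  8 → (6, 'beceaebaad')
  9 → (8, 'ceaebaad')
  10 → (15, 'd')
  11 → (3, 'dadbeceaebaad')
  12 → (5, 'dbeceaebaad')
  13 → (9, 'eaebaad')
  14 → (11, 'ebaad')
  15 → (7, 'eceaebaad')

SA = [13, 0, 14, 4, 10, 12, 1, 2, 6, 8, 15, 3, 5, 9, 11, 7]
rank  pair      lcp
   1  s[13:],s[0:]  1  'a'
   2  s[0:],s[14:]  1  'a'
   3  s[14:],s[4:]  2  'ad'
   4  s[4:],s[10:]  1  'a'
   5  s[10:],s[12:]  0  ''
   6  s[12:],s[1:]  1  'b'
   7  s[1:],s[2:]  1  'b'
   8  s[2:],s[6:]  1  'b'
   9  s[6:],s[8:]  0  ''
  10  s[8:],s[15:]  0  ''
  11  s[15:],s[3:]  1  'd'
  12  s[3:],s[5:]  1  'd'
  13  s[5:],s[9:]  0  ''
  14  s[9:],s[11:]  1  'e'
  15  s[11:],s[7:]  1  'e'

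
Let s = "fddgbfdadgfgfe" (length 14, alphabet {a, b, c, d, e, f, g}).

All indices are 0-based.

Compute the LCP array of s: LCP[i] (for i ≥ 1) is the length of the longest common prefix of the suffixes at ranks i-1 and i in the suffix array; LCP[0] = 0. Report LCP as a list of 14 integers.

[0, 0, 0, 1, 1, 2, 0, 0, 2, 1, 1, 0, 1, 2]

sorted suffixes:
  #0 SA[0]=7  'adgfgfe'
  #1 SA[1]=4  'bfdadgfgfe'
  #2 SA[2]=6  'dadgfgfe'
  #3 SA[3]=1  'ddgbfdadgfgfe'
  #4 SA[4]=2  'dgbfdadgfgfe'
  #5 SA[5]=8  'dgfgfe'
  #6 SA[6]=13  'e'
  #7 SA[7]=5  'fdadgfgfe'
  #8 SA[8]=0  'fddgbfdadgfgfe'
  #9 SA[9]=12  'fe'
  #10 SA[10]=10  'fgfe'
  #11 SA[11]=3  'gbfdadgfgfe'
  #12 SA[12]=11  'gfe'
  #13 SA[13]=9  'gfgfe'

SA = [7, 4, 6, 1, 2, 8, 13, 5, 0, 12, 10, 3, 11, 9]
rank  pair      lcp
   1  s[7:],s[4:]  0  ''
   2  s[4:],s[6:]  0  ''
   3  s[6:],s[1:]  1  'd'
   4  s[1:],s[2:]  1  'd'
   5  s[2:],s[8:]  2  'dg'
   6  s[8:],s[13:]  0  ''
   7  s[13:],s[5:]  0  ''
   8  s[5:],s[0:]  2  'fd'
   9  s[0:],s[12:]  1  'f'
  10  s[12:],s[10:]  1  'f'
  11  s[10:],s[3:]  0  ''
  12  s[3:],s[11:]  1  'g'
  13  s[11:],s[9:]  2  'gf'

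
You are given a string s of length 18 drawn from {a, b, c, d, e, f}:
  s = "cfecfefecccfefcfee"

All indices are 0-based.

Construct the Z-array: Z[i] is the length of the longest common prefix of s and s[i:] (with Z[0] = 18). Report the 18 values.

Z[0]=18
i=1: outside box; Z[1]=0
i=2: outside box; Z[2]=0
i=3: outside box; Z[3]=3 extend→box=[3,6)
i=4: min(r-i=2, Z[1]=0)=0; Z[4]=0
i=5: min(r-i=1, Z[2]=0)=0; Z[5]=0
i=6: outside box; Z[6]=0
i=7: outside box; Z[7]=0
i=8: outside box; Z[8]=1 extend→box=[8,9)
i=9: outside box; Z[9]=1 extend→box=[9,10)
i=10: outside box; Z[10]=3 extend→box=[10,13)
i=11: min(r-i=2, Z[1]=0)=0; Z[11]=0
i=12: min(r-i=1, Z[2]=0)=0; Z[12]=0
i=13: outside box; Z[13]=0
i=14: outside box; Z[14]=3 extend→box=[14,17)
i=15: min(r-i=2, Z[1]=0)=0; Z[15]=0
i=16: min(r-i=1, Z[2]=0)=0; Z[16]=0
i=17: outside box; Z[17]=0

[18, 0, 0, 3, 0, 0, 0, 0, 1, 1, 3, 0, 0, 0, 3, 0, 0, 0]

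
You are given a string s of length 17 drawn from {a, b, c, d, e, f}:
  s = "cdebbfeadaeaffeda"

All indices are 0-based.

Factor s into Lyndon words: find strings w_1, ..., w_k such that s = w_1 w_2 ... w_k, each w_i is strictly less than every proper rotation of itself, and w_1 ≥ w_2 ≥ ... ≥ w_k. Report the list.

["cde", "bbfe", "adaeaffed", "a"]

emit factor 1: 'cde' (i=0, period=3)
emit factor 2: 'bbfe' (i=3, period=4)
emit factor 3: 'adaeaffed' (i=7, period=9)
emit factor 4: 'a' (i=16, period=1)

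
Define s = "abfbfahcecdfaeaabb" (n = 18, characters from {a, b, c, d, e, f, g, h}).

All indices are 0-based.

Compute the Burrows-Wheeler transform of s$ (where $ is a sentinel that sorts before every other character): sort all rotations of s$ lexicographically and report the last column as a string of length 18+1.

rank  rotation             last
    0  $abfbfahcecdfaeaabb  b
    1  aabb$abfbfahcecdfae  e
    2  abb$abfbfahcecdfaea  a
    3  abfbfahcecdfaeaabb$  $
    4  aeaabb$abfbfahcecdf  f
    5  ahcecdfaeaabb$abfbf  f
    6  b$abfbfahcecdfaeaab  b
    7  bb$abfbfahcecdfaeaa  a
    8  bfahcecdfaeaabb$abf  f
    9  bfbfahcecdfaeaabb$a  a
   10  cdfaeaabb$abfbfahce  e
   11  cecdfaeaabb$abfbfah  h
   12  dfaeaabb$abfbfahcec  c
   13  eaabb$abfbfahcecdfa  a
   14  ecdfaeaabb$abfbfahc  c
   15  faeaabb$abfbfahcecd  d
   16  fahcecdfaeaabb$abfb  b
   17  fbfahcecdfaeaabb$ab  b
   18  hcecdfaeaabb$abfbfa  a

bea$ffbafaehcacdbba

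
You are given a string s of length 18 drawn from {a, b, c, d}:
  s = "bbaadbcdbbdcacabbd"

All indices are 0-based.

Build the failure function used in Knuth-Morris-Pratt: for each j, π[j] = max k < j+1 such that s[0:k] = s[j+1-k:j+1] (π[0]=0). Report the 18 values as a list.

[0, 1, 0, 0, 0, 1, 0, 0, 1, 2, 0, 0, 0, 0, 0, 1, 2, 0]

π[0] = 0
j=1 s[j]='b': π[1]=1 (border 'b')
j=2 s[j]='a': k: 1→0; π[2]=0 (border '')
j=3 s[j]='a': π[3]=0 (border '')
j=4 s[j]='d': π[4]=0 (border '')
j=5 s[j]='b': π[5]=1 (border 'b')
j=6 s[j]='c': k: 1→0; π[6]=0 (border '')
j=7 s[j]='d': π[7]=0 (border '')
j=8 s[j]='b': π[8]=1 (border 'b')
j=9 s[j]='b': π[9]=2 (border 'bb')
j=10 s[j]='d': k: 2→1→0; π[10]=0 (border '')
j=11 s[j]='c': π[11]=0 (border '')
j=12 s[j]='a': π[12]=0 (border '')
j=13 s[j]='c': π[13]=0 (border '')
j=14 s[j]='a': π[14]=0 (border '')
j=15 s[j]='b': π[15]=1 (border 'b')
j=16 s[j]='b': π[16]=2 (border 'bb')
j=17 s[j]='d': k: 2→1→0; π[17]=0 (border '')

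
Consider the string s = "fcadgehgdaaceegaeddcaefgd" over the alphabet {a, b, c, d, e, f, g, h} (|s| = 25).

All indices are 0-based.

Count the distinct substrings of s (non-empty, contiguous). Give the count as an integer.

304

sorted suffixes:
  #0 SA[0]=9  'aaceegaeddcaefgd'
  #1 SA[1]=10  'aceegaeddcaefgd'
  #2 SA[2]=2  'adgehgdaaceegaeddcaefgd'
  #3 SA[3]=15  'aeddcaefgd'
  #4 SA[4]=20  'aefgd'
  #5 SA[5]=1  'cadgehgdaaceegaeddcaefgd'
  #6 SA[6]=19  'caefgd'
  #7 SA[7]=11  'ceegaeddcaefgd'
  #8 SA[8]=24  'd'
  #9 SA[9]=8  'daaceegaeddcaefgd'
  #10 SA[10]=18  'dcaefgd'
  #11 SA[11]=17  'ddcaefgd'
  #12 SA[12]=3  'dgehgdaaceegaeddcaefgd'
  #13 SA[13]=16  'eddcaefgd'
  #14 SA[14]=12  'eegaeddcaefgd'
  #15 SA[15]=21  'efgd'
  #16 SA[16]=13  'egaeddcaefgd'
  #17 SA[17]=5  'ehgdaaceegaeddcaefgd'
  #18 SA[18]=0  'fcadgehgdaaceegaeddcaefgd'
  #19 SA[19]=22  'fgd'
  #20 SA[20]=14  'gaeddcaefgd'
  #21 SA[21]=23  'gd'
  #22 SA[22]=7  'gdaaceegaeddcaefgd'
  #23 SA[23]=4  'gehgdaaceegaeddcaefgd'
  #24 SA[24]=6  'hgdaaceegaeddcaefgd'

SA = [9, 10, 2, 15, 20, 1, 19, 11, 24, 8, 18, 17, 3, 16, 12, 21, 13, 5, 0, 22, 14, 23, 7, 4, 6]
rank  pair      lcp
   1  s[9:],s[10:]  1  'a'
   2  s[10:],s[2:]  1  'a'
   3  s[2:],s[15:]  1  'a'
   4  s[15:],s[20:]  2  'ae'
   5  s[20:],s[1:]  0  ''
   6  s[1:],s[19:]  2  'ca'
   7  s[19:],s[11:]  1  'c'
   8  s[11:],s[24:]  0  ''
   9  s[24:],s[8:]  1  'd'
  10  s[8:],s[18:]  1  'd'
  11  s[18:],s[17:]  1  'd'
  12  s[17:],s[3:]  1  'd'
  13  s[3:],s[16:]  0  ''
  14  s[16:],s[12:]  1  'e'
  15  s[12:],s[21:]  1  'e'
  16  s[21:],s[13:]  1  'e'
  17  s[13:],s[5:]  1  'e'
  18  s[5:],s[0:]  0  ''
  19  s[0:],s[22:]  1  'f'
  20  s[22:],s[14:]  0  ''
  21  s[14:],s[23:]  1  'g'
  22  s[23:],s[7:]  2  'gd'
  23  s[7:],s[4:]  1  'g'
  24  s[4:],s[6:]  0  ''

n(n+1)/2 = 25·26/2 = 325
Σ LCP = 0 + 1 + 1 + 1 + 2 + 0 + 2 + 1 + 0 + 1 + 1 + 1 + 1 + 0 + 1 + 1 + 1 + 1 + 0 + 1 + 0 + 1 + 2 + 1 + 0 = 21
distinct = 325 − 21 = 304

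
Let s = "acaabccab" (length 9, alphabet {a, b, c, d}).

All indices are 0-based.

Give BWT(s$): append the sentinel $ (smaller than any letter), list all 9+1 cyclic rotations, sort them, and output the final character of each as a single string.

bcca$aaacb

rank  rotation    last
    0  $acaabccab  b
    1  aabccab$ac  c
    2  ab$acaabcc  c
    3  abccab$aca  a
    4  acaabccab$  $
    5  b$acaabcca  a
    6  bccab$acaa  a
    7  caabccab$a  a
    8  cab$acaabc  c
    9  ccab$acaab  b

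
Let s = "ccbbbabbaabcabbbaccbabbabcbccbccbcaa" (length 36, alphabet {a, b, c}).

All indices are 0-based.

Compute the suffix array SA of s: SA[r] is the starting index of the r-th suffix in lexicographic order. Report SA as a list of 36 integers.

rank→(start, suffix):
  0 → (35, 'a')
  1 → (34, 'aa')
  2 → (8, 'aabcabbbaccbabbabcbccbccbcaa')
  3 → (5, 'abbaabcabbbaccbabbabcbccbccbcaa')
  4 → (20, 'abbabcbccbccbcaa')
  5 → (12, 'abbbaccbabbabcbccbccbcaa')
  6 → (9, 'abcabbbaccbabbabcbccbccbcaa')
  7 → (23, 'abcbccbccbcaa')
  8 → (16, 'accbabbabcbccbccbcaa')
  9 → (7, 'baabcabbbaccbabbabcbccbccbcaa')
  10 → (4, 'babbaabcabbbaccbabbabcbccbccbcaa')
  11 → (19, 'babbabcbccbccbcaa')
  12 → (22, 'babcbccbccbcaa')
  13 → (15, 'baccbabbabcbccbccbcaa')
  14 → (6, 'bbaabcabbbaccbabbabcbccbccbcaa')
  15 → (3, 'bbabbaabcabbbaccbabbabcbccbccbcaa')
  16 → (21, 'bbabcbccbccbcaa')
  17 → (14, 'bbaccbabbabcbccbccbcaa')
  18 → (2, 'bbbabbaabcabbbaccbabbabcbccbccbcaa')
  19 → (13, 'bbbaccbabbabcbccbccbcaa')
  20 → (32, 'bcaa')
  21 → (10, 'bcabbbaccbabbabcbccbccbcaa')
  22 → (24, 'bcbccbccbcaa')
  23 → (29, 'bccbcaa')
  24 → (26, 'bccbccbcaa')
  25 → (33, 'caa')
  26 → (11, 'cabbbaccbabbabcbccbccbcaa')
  27 → (18, 'cbabbabcbccbccbcaa')
  28 → (1, 'cbbbabbaabcabbbaccbabbabcbccbccbcaa')
  29 → (31, 'cbcaa')
  30 → (28, 'cbccbcaa')
  31 → (25, 'cbccbccbcaa')
  32 → (17, 'ccbabbabcbccbccbcaa')
  33 → (0, 'ccbbbabbaabcabbbaccbabbabcbccbccbcaa')
  34 → (30, 'ccbcaa')
  35 → (27, 'ccbccbcaa')

[35, 34, 8, 5, 20, 12, 9, 23, 16, 7, 4, 19, 22, 15, 6, 3, 21, 14, 2, 13, 32, 10, 24, 29, 26, 33, 11, 18, 1, 31, 28, 25, 17, 0, 30, 27]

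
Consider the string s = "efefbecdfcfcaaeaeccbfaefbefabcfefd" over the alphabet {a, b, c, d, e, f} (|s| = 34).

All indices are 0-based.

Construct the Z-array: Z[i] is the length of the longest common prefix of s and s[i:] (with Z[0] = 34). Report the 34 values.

Z[0]=34
i=1: outside box; Z[1]=0
i=2: outside box; Z[2]=2 grow→box=[2,4)
i=3: min(r-i=1, Z[1]=0)=0; Z[3]=0
i=4: outside box; Z[4]=0
i=5: outside box; Z[5]=1 grow→box=[5,6)
i=6: outside box; Z[6]=0
i=7: outside box; Z[7]=0
i=8: outside box; Z[8]=0
i=9: outside box; Z[9]=0
i=10: outside box; Z[10]=0
i=11: outside box; Z[11]=0
i=12: outside box; Z[12]=0
i=13: outside box; Z[13]=0
i=14: outside box; Z[14]=1 grow→box=[14,15)
i=15: outside box; Z[15]=0
i=16: outside box; Z[16]=1 grow→box=[16,17)
i=17: outside box; Z[17]=0
i=18: outside box; Z[18]=0
i=19: outside box; Z[19]=0
i=20: outside box; Z[20]=0
i=21: outside box; Z[21]=0
i=22: outside box; Z[22]=2 grow→box=[22,24)
i=23: min(r-i=1, Z[1]=0)=0; Z[23]=0
i=24: outside box; Z[24]=0
i=25: outside box; Z[25]=2 grow→box=[25,27)
i=26: min(r-i=1, Z[1]=0)=0; Z[26]=0
i=27: outside box; Z[27]=0
i=28: outside box; Z[28]=0
i=29: outside box; Z[29]=0
i=30: outside box; Z[30]=0
i=31: outside box; Z[31]=2 grow→box=[31,33)
i=32: min(r-i=1, Z[1]=0)=0; Z[32]=0
i=33: outside box; Z[33]=0

[34, 0, 2, 0, 0, 1, 0, 0, 0, 0, 0, 0, 0, 0, 1, 0, 1, 0, 0, 0, 0, 0, 2, 0, 0, 2, 0, 0, 0, 0, 0, 2, 0, 0]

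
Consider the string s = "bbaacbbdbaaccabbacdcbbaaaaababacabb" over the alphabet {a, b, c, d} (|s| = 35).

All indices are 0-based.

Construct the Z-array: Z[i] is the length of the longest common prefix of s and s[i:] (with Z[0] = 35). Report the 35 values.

[35, 1, 0, 0, 0, 2, 1, 0, 1, 0, 0, 0, 0, 0, 3, 1, 0, 0, 0, 0, 4, 1, 0, 0, 0, 0, 0, 1, 0, 1, 0, 0, 0, 2, 1]

Z[0]=35
i=1: fresh scan; Z[1]=1 grow→box=[1,2)
i=2: fresh scan; Z[2]=0
i=3: fresh scan; Z[3]=0
i=4: fresh scan; Z[4]=0
i=5: fresh scan; Z[5]=2 grow→box=[5,7)
i=6: min(r-i=1, Z[1]=1)=1; Z[6]=1
i=7: fresh scan; Z[7]=0
i=8: fresh scan; Z[8]=1 grow→box=[8,9)
i=9: fresh scan; Z[9]=0
i=10: fresh scan; Z[10]=0
i=11: fresh scan; Z[11]=0
i=12: fresh scan; Z[12]=0
i=13: fresh scan; Z[13]=0
i=14: fresh scan; Z[14]=3 grow→box=[14,17)
i=15: min(r-i=2, Z[1]=1)=1; Z[15]=1
i=16: min(r-i=1, Z[2]=0)=0; Z[16]=0
i=17: fresh scan; Z[17]=0
i=18: fresh scan; Z[18]=0
i=19: fresh scan; Z[19]=0
i=20: fresh scan; Z[20]=4 grow→box=[20,24)
i=21: min(r-i=3, Z[1]=1)=1; Z[21]=1
i=22: min(r-i=2, Z[2]=0)=0; Z[22]=0
i=23: min(r-i=1, Z[3]=0)=0; Z[23]=0
i=24: fresh scan; Z[24]=0
i=25: fresh scan; Z[25]=0
i=26: fresh scan; Z[26]=0
i=27: fresh scan; Z[27]=1 grow→box=[27,28)
i=28: fresh scan; Z[28]=0
i=29: fresh scan; Z[29]=1 grow→box=[29,30)
i=30: fresh scan; Z[30]=0
i=31: fresh scan; Z[31]=0
i=32: fresh scan; Z[32]=0
i=33: fresh scan; Z[33]=2 grow→box=[33,35)
i=34: min(r-i=1, Z[1]=1)=1; Z[34]=1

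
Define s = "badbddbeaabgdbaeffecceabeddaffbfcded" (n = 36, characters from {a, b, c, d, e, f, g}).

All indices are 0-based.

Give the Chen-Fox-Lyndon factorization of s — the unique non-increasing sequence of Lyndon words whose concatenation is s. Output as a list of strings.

["b", "adbddbe", "aabgdbaeffecceabeddaffbfcded"]

emit factor 1: 'b' (i=0, period=1)
emit factor 2: 'adbddbe' (i=1, period=7)
emit factor 3: 'aabgdbaeffecceabeddaffbfcded' (i=8, period=28)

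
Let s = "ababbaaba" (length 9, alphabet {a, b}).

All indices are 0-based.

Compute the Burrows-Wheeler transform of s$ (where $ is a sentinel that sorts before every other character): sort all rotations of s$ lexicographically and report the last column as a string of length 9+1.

rank  rotation    last
    0  $ababbaaba  a
    1  a$ababbaab  b
    2  aaba$ababb  b
    3  aba$ababba  a
    4  ababbaaba$  $
    5  abbaaba$ab  b
    6  ba$ababbaa  a
    7  baaba$abab  b
    8  babbaaba$a  a
    9  bbaaba$aba  a

abba$babaa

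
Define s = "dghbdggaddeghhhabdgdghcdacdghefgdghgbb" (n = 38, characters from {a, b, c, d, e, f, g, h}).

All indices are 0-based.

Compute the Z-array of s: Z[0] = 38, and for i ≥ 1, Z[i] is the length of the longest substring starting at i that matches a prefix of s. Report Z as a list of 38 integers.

[38, 0, 0, 0, 2, 0, 0, 0, 1, 1, 0, 0, 0, 0, 0, 0, 0, 2, 0, 3, 0, 0, 0, 1, 0, 0, 3, 0, 0, 0, 0, 0, 3, 0, 0, 0, 0, 0]

Z[0]=38
i=1: i≥r, start 0; Z[1]=0
i=2: i≥r, start 0; Z[2]=0
i=3: i≥r, start 0; Z[3]=0
i=4: i≥r, start 0; Z[4]=2 scan→box=[4,6)
i=5: min(r-i=1, Z[1]=0)=0; Z[5]=0
i=6: i≥r, start 0; Z[6]=0
i=7: i≥r, start 0; Z[7]=0
i=8: i≥r, start 0; Z[8]=1 scan→box=[8,9)
i=9: i≥r, start 0; Z[9]=1 scan→box=[9,10)
i=10: i≥r, start 0; Z[10]=0
i=11: i≥r, start 0; Z[11]=0
i=12: i≥r, start 0; Z[12]=0
i=13: i≥r, start 0; Z[13]=0
i=14: i≥r, start 0; Z[14]=0
i=15: i≥r, start 0; Z[15]=0
i=16: i≥r, start 0; Z[16]=0
i=17: i≥r, start 0; Z[17]=2 scan→box=[17,19)
i=18: min(r-i=1, Z[1]=0)=0; Z[18]=0
i=19: i≥r, start 0; Z[19]=3 scan→box=[19,22)
i=20: min(r-i=2, Z[1]=0)=0; Z[20]=0
i=21: min(r-i=1, Z[2]=0)=0; Z[21]=0
i=22: i≥r, start 0; Z[22]=0
i=23: i≥r, start 0; Z[23]=1 scan→box=[23,24)
i=24: i≥r, start 0; Z[24]=0
i=25: i≥r, start 0; Z[25]=0
i=26: i≥r, start 0; Z[26]=3 scan→box=[26,29)
i=27: min(r-i=2, Z[1]=0)=0; Z[27]=0
i=28: min(r-i=1, Z[2]=0)=0; Z[28]=0
i=29: i≥r, start 0; Z[29]=0
i=30: i≥r, start 0; Z[30]=0
i=31: i≥r, start 0; Z[31]=0
i=32: i≥r, start 0; Z[32]=3 scan→box=[32,35)
i=33: min(r-i=2, Z[1]=0)=0; Z[33]=0
i=34: min(r-i=1, Z[2]=0)=0; Z[34]=0
i=35: i≥r, start 0; Z[35]=0
i=36: i≥r, start 0; Z[36]=0
i=37: i≥r, start 0; Z[37]=0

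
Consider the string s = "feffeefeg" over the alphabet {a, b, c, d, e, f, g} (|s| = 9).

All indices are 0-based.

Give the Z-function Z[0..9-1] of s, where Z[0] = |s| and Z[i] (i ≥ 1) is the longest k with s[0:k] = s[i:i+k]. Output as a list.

Z[0]=9
i=1: fresh scan; Z[1]=0
i=2: fresh scan; Z[2]=1 grow→box=[2,3)
i=3: fresh scan; Z[3]=2 grow→box=[3,5)
i=4: min(r-i=1, Z[1]=0)=0; Z[4]=0
i=5: fresh scan; Z[5]=0
i=6: fresh scan; Z[6]=2 grow→box=[6,8)
i=7: min(r-i=1, Z[1]=0)=0; Z[7]=0
i=8: fresh scan; Z[8]=0

[9, 0, 1, 2, 0, 0, 2, 0, 0]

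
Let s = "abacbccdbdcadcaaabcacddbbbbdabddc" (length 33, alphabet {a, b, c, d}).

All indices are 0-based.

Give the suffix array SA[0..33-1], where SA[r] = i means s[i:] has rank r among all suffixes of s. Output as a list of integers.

[14, 15, 0, 16, 28, 2, 19, 11, 1, 23, 24, 25, 17, 4, 26, 8, 29, 32, 13, 18, 10, 3, 5, 6, 20, 27, 22, 7, 31, 12, 9, 21, 30]

sorted suffixes:
  #0 SA[0]=14  'aaabcacddbbbbdabddc'
  #1 SA[1]=15  'aabcacddbbbbdabddc'
  #2 SA[2]=0  'abacbccdbdcadcaaabcacddbbbbdabddc'
  #3 SA[3]=16  'abcacddbbbbdabddc'
  #4 SA[4]=28  'abddc'
  #5 SA[5]=2  'acbccdbdcadcaaabcacddbbbbdabddc'
  #6 SA[6]=19  'acddbbbbdabddc'
  #7 SA[7]=11  'adcaaabcacddbbbbdabddc'
  #8 SA[8]=1  'bacbccdbdcadcaaabcacddbbbbdabddc'
  #9 SA[9]=23  'bbbbdabddc'
  #10 SA[10]=24  'bbbdabddc'
  #11 SA[11]=25  'bbdabddc'
  #12 SA[12]=17  'bcacddbbbbdabddc'
  #13 SA[13]=4  'bccdbdcadcaaabcacddbbbbdabddc'
  #14 SA[14]=26  'bdabddc'
  #15 SA[15]=8  'bdcadcaaabcacddbbbbdabddc'
  #16 SA[16]=29  'bddc'
  #17 SA[17]=32  'c'
  #18 SA[18]=13  'caaabcacddbbbbdabddc'
  #19 SA[19]=18  'cacddbbbbdabddc'
  #20 SA[20]=10  'cadcaaabcacddbbbbdabddc'
  #21 SA[21]=3  'cbccdbdcadcaaabcacddbbbbdabddc'
  #22 SA[22]=5  'ccdbdcadcaaabcacddbbbbdabddc'
  #23 SA[23]=6  'cdbdcadcaaabcacddbbbbdabddc'
  #24 SA[24]=20  'cddbbbbdabddc'
  #25 SA[25]=27  'dabddc'
  #26 SA[26]=22  'dbbbbdabddc'
  #27 SA[27]=7  'dbdcadcaaabcacddbbbbdabddc'
  #28 SA[28]=31  'dc'
  #29 SA[29]=12  'dcaaabcacddbbbbdabddc'
  #30 SA[30]=9  'dcadcaaabcacddbbbbdabddc'
  #31 SA[31]=21  'ddbbbbdabddc'
  #32 SA[32]=30  'ddc'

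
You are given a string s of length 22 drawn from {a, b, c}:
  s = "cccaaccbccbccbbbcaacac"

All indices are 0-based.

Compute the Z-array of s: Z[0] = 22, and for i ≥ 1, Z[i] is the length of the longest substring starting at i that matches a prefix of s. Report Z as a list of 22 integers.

[22, 2, 1, 0, 0, 2, 1, 0, 2, 1, 0, 2, 1, 0, 0, 0, 1, 0, 0, 1, 0, 1]

Z[0]=22
i=1: i≥r, start 0; Z[1]=2 scan→box=[1,3)
i=2: min(r-i=1, Z[1]=2)=1; Z[2]=1
i=3: i≥r, start 0; Z[3]=0
i=4: i≥r, start 0; Z[4]=0
i=5: i≥r, start 0; Z[5]=2 scan→box=[5,7)
i=6: min(r-i=1, Z[1]=2)=1; Z[6]=1
i=7: i≥r, start 0; Z[7]=0
i=8: i≥r, start 0; Z[8]=2 scan→box=[8,10)
i=9: min(r-i=1, Z[1]=2)=1; Z[9]=1
i=10: i≥r, start 0; Z[10]=0
i=11: i≥r, start 0; Z[11]=2 scan→box=[11,13)
i=12: min(r-i=1, Z[1]=2)=1; Z[12]=1
i=13: i≥r, start 0; Z[13]=0
i=14: i≥r, start 0; Z[14]=0
i=15: i≥r, start 0; Z[15]=0
i=16: i≥r, start 0; Z[16]=1 scan→box=[16,17)
i=17: i≥r, start 0; Z[17]=0
i=18: i≥r, start 0; Z[18]=0
i=19: i≥r, start 0; Z[19]=1 scan→box=[19,20)
i=20: i≥r, start 0; Z[20]=0
i=21: i≥r, start 0; Z[21]=1 scan→box=[21,22)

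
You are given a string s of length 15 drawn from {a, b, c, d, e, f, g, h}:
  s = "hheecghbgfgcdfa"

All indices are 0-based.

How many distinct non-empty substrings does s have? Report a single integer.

113

rank | idx | suffix
   0 |  14 | a
   1 |   7 | bgfgcdfa
   2 |  11 | cdfa
   3 |   4 | cghbgfgcdfa
   4 |  12 | dfa
   5 |   3 | ecghbgfgcdfa
   6 |   2 | eecghbgfgcdfa
   7 |  13 | fa
   8 |   9 | fgcdfa
   9 |  10 | gcdfa
  10 |   8 | gfgcdfa
  11 |   5 | ghbgfgcdfa
  12 |   6 | hbgfgcdfa
  13 |   1 | heecghbgfgcdfa
  14 |   0 | hheecghbgfgcdfa

SA = [14, 7, 11, 4, 12, 3, 2, 13, 9, 10, 8, 5, 6, 1, 0]
rank  pair      lcp
   1  s[14:],s[7:]  0  ''
   2  s[7:],s[11:]  0  ''
   3  s[11:],s[4:]  1  'c'
   4  s[4:],s[12:]  0  ''
   5  s[12:],s[3:]  0  ''
   6  s[3:],s[2:]  1  'e'
   7  s[2:],s[13:]  0  ''
   8  s[13:],s[9:]  1  'f'
   9  s[9:],s[10:]  0  ''
  10  s[10:],s[8:]  1  'g'
  11  s[8:],s[5:]  1  'g'
  12  s[5:],s[6:]  0  ''
  13  s[6:],s[1:]  1  'h'
  14  s[1:],s[0:]  1  'h'

n(n+1)/2 = 15·16/2 = 120
Σ LCP = 0 + 0 + 0 + 1 + 0 + 0 + 1 + 0 + 1 + 0 + 1 + 1 + 0 + 1 + 1 = 7
distinct = 120 − 7 = 113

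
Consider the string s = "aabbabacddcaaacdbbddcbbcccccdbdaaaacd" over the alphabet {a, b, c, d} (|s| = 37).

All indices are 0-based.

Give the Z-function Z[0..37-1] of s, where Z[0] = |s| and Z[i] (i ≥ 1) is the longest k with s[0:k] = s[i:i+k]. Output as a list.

Z[0]=37
i=1: outside box; Z[1]=1 extend→box=[1,2)
i=2: outside box; Z[2]=0
i=3: outside box; Z[3]=0
i=4: outside box; Z[4]=1 extend→box=[4,5)
i=5: outside box; Z[5]=0
i=6: outside box; Z[6]=1 extend→box=[6,7)
i=7: outside box; Z[7]=0
i=8: outside box; Z[8]=0
i=9: outside box; Z[9]=0
i=10: outside box; Z[10]=0
i=11: outside box; Z[11]=2 extend→box=[11,13)
i=12: min(r-i=1, Z[1]=1)=1; Z[12]=2 extend→box=[12,14)
i=13: min(r-i=1, Z[1]=1)=1; Z[13]=1
i=14: outside box; Z[14]=0
i=15: outside box; Z[15]=0
i=16: outside box; Z[16]=0
i=17: outside box; Z[17]=0
i=18: outside box; Z[18]=0
i=19: outside box; Z[19]=0
i=20: outside box; Z[20]=0
i=21: outside box; Z[21]=0
i=22: outside box; Z[22]=0
i=23: outside box; Z[23]=0
i=24: outside box; Z[24]=0
i=25: outside box; Z[25]=0
i=26: outside box; Z[26]=0
i=27: outside box; Z[27]=0
i=28: outside box; Z[28]=0
i=29: outside box; Z[29]=0
i=30: outside box; Z[30]=0
i=31: outside box; Z[31]=2 extend→box=[31,33)
i=32: min(r-i=1, Z[1]=1)=1; Z[32]=2 extend→box=[32,34)
i=33: min(r-i=1, Z[1]=1)=1; Z[33]=2 extend→box=[33,35)
i=34: min(r-i=1, Z[1]=1)=1; Z[34]=1
i=35: outside box; Z[35]=0
i=36: outside box; Z[36]=0

[37, 1, 0, 0, 1, 0, 1, 0, 0, 0, 0, 2, 2, 1, 0, 0, 0, 0, 0, 0, 0, 0, 0, 0, 0, 0, 0, 0, 0, 0, 0, 2, 2, 2, 1, 0, 0]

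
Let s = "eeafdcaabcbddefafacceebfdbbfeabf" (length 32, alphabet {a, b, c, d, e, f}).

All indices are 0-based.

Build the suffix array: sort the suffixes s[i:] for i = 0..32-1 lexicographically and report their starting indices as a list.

rank | idx | suffix
   0 |   6 | aabcbddefafacceebfdbbfeabf
   1 |   7 | abcbddefafacceebfdbbfeabf
   2 |  29 | abf
   3 |  17 | acceebfdbbfeabf
   4 |  15 | afacceebfdbbfeabf
   5 |   2 | afdcaabcbddefafacceebfdbbfeabf
   6 |  25 | bbfeabf
   7 |   8 | bcbddefafacceebfdbbfeabf
   8 |  10 | bddefafacceebfdbbfeabf
   9 |  30 | bf
  10 |  22 | bfdbbfeabf
  11 |  26 | bfeabf
  12 |   5 | caabcbddefafacceebfdbbfeabf
  13 |   9 | cbddefafacceebfdbbfeabf
  14 |  18 | cceebfdbbfeabf
  15 |  19 | ceebfdbbfeabf
  16 |  24 | dbbfeabf
  17 |   4 | dcaabcbddefafacceebfdbbfeabf
  18 |  11 | ddefafacceebfdbbfeabf
  19 |  12 | defafacceebfdbbfeabf
  20 |  28 | eabf
  21 |   1 | eafdcaabcbddefafacceebfdbbfeabf
  22 |  21 | ebfdbbfeabf
  23 |   0 | eeafdcaabcbddefafacceebfdbbfeabf
  24 |  20 | eebfdbbfeabf
  25 |  13 | efafacceebfdbbfeabf
  26 |  31 | f
  27 |  16 | facceebfdbbfeabf
  28 |  14 | fafacceebfdbbfeabf
  29 |  23 | fdbbfeabf
  30 |   3 | fdcaabcbddefafacceebfdbbfeabf
  31 |  27 | feabf

[6, 7, 29, 17, 15, 2, 25, 8, 10, 30, 22, 26, 5, 9, 18, 19, 24, 4, 11, 12, 28, 1, 21, 0, 20, 13, 31, 16, 14, 23, 3, 27]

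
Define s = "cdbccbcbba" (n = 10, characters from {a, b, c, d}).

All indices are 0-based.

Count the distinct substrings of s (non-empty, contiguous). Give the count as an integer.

47

rank | idx | suffix
   0 |   9 | a
   1 |   8 | ba
   2 |   7 | bba
   3 |   5 | bcbba
   4 |   2 | bccbcbba
   5 |   6 | cbba
   6 |   4 | cbcbba
   7 |   3 | ccbcbba
   8 |   0 | cdbccbcbba
   9 |   1 | dbccbcbba

SA = [9, 8, 7, 5, 2, 6, 4, 3, 0, 1]
i: (SA[i-1],SA[i]) lcp shared
  1: (9,8) 0 ''
  2: (8,7) 1 'b'
  3: (7,5) 1 'b'
  4: (5,2) 2 'bc'
  5: (2,6) 0 ''
  6: (6,4) 2 'cb'
  7: (4,3) 1 'c'
  8: (3,0) 1 'c'
  9: (0,1) 0 ''

n(n+1)/2 = 10·11/2 = 55
Σ LCP = 0 + 0 + 1 + 1 + 2 + 0 + 2 + 1 + 1 + 0 = 8
distinct = 55 − 8 = 47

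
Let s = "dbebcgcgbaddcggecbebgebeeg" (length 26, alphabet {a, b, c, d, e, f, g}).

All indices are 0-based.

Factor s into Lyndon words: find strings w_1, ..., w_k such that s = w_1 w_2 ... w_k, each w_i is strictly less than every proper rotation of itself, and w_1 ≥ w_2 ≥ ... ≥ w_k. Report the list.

["d", "be", "bcgcg", "b", "addcggecbebgebeeg"]

emit factor 1: 'd' (i=0, period=1)
emit factor 2: 'be' (i=1, period=2)
emit factor 3: 'bcgcg' (i=3, period=5)
emit factor 4: 'b' (i=8, period=1)
emit factor 5: 'addcggecbebgebeeg' (i=9, period=17)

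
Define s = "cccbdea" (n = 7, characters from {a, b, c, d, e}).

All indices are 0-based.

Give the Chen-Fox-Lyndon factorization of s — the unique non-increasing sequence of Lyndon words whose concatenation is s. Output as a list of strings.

emit factor 1: 'c' (i=0, period=1)
emit factor 2: 'c' (i=1, period=1)
emit factor 3: 'c' (i=2, period=1)
emit factor 4: 'bde' (i=3, period=3)
emit factor 5: 'a' (i=6, period=1)

["c", "c", "c", "bde", "a"]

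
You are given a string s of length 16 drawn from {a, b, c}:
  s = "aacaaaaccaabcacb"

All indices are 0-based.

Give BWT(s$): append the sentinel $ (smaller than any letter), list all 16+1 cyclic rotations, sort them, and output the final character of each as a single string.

bcac$aaacacaacbaa

rank  rotation           last
    0  $aacaaaaccaabcacb  b
    1  aaaaccaabcacb$aac  c
    2  aaaccaabcacb$aaca  a
    3  aabcacb$aacaaaacc  c
    4  aacaaaaccaabcacb$  $
    5  aaccaabcacb$aacaa  a
    6  abcacb$aacaaaacca  a
    7  acaaaaccaabcacb$a  a
    8  acb$aacaaaaccaabc  c
    9  accaabcacb$aacaaa  a
   10  b$aacaaaaccaabcac  c
   11  bcacb$aacaaaaccaa  a
   12  caaaaccaabcacb$aa  a
   13  caabcacb$aacaaaac  c
   14  cacb$aacaaaaccaab  b
   15  cb$aacaaaaccaabca  a
   16  ccaabcacb$aacaaaa  a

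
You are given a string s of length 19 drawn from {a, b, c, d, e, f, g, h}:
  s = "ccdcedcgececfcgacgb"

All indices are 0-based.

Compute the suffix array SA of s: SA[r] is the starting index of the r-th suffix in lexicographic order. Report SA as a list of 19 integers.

[15, 18, 0, 1, 9, 3, 11, 13, 16, 6, 2, 5, 8, 10, 4, 12, 14, 17, 7]

sorted suffixes:
  #0 SA[0]=15  'acgb'
  #1 SA[1]=18  'b'
  #2 SA[2]=0  'ccdcedcgececfcgacgb'
  #3 SA[3]=1  'cdcedcgececfcgacgb'
  #4 SA[4]=9  'cecfcgacgb'
  #5 SA[5]=3  'cedcgececfcgacgb'
  #6 SA[6]=11  'cfcgacgb'
  #7 SA[7]=13  'cgacgb'
  #8 SA[8]=16  'cgb'
  #9 SA[9]=6  'cgececfcgacgb'
  #10 SA[10]=2  'dcedcgececfcgacgb'
  #11 SA[11]=5  'dcgececfcgacgb'
  #12 SA[12]=8  'ececfcgacgb'
  #13 SA[13]=10  'ecfcgacgb'
  #14 SA[14]=4  'edcgececfcgacgb'
  #15 SA[15]=12  'fcgacgb'
  #16 SA[16]=14  'gacgb'
  #17 SA[17]=17  'gb'
  #18 SA[18]=7  'gececfcgacgb'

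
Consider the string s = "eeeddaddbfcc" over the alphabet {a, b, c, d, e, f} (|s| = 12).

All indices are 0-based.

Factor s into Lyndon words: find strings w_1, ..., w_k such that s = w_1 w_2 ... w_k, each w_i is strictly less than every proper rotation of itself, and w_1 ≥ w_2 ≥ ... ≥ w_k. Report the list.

["e", "e", "e", "d", "d", "addbfcc"]

emit factor 1: 'e' (i=0, period=1)
emit factor 2: 'e' (i=1, period=1)
emit factor 3: 'e' (i=2, period=1)
emit factor 4: 'd' (i=3, period=1)
emit factor 5: 'd' (i=4, period=1)
emit factor 6: 'addbfcc' (i=5, period=7)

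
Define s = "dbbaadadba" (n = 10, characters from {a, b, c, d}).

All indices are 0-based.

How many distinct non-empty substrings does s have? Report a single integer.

sorted suffixes:
  #0 SA[0]=9  'a'
  #1 SA[1]=3  'aadadba'
  #2 SA[2]=4  'adadba'
  #3 SA[3]=6  'adba'
  #4 SA[4]=8  'ba'
  #5 SA[5]=2  'baadadba'
  #6 SA[6]=1  'bbaadadba'
  #7 SA[7]=5  'dadba'
  #8 SA[8]=7  'dba'
  #9 SA[9]=0  'dbbaadadba'

SA = [9, 3, 4, 6, 8, 2, 1, 5, 7, 0]
[i] adj suffixes → lcp
  [1] 9/3 → 1 ('a')
  [2] 3/4 → 1 ('a')
  [3] 4/6 → 2 ('ad')
  [4] 6/8 → 0 ('')
  [5] 8/2 → 2 ('ba')
  [6] 2/1 → 1 ('b')
  [7] 1/5 → 0 ('')
  [8] 5/7 → 1 ('d')
  [9] 7/0 → 2 ('db')

n(n+1)/2 = 10·11/2 = 55
Σ LCP = 0 + 1 + 1 + 2 + 0 + 2 + 1 + 0 + 1 + 2 = 10
distinct = 55 − 10 = 45

45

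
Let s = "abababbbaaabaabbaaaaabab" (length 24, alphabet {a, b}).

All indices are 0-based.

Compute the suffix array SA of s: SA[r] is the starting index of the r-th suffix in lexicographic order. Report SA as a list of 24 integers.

rank→(start, suffix):
  0 → (16, 'aaaaabab')
  1 → (17, 'aaaabab')
  2 → (8, 'aaabaabbaaaaabab')
  3 → (18, 'aaabab')
  4 → (9, 'aabaabbaaaaabab')
  5 → (19, 'aabab')
  6 → (12, 'aabbaaaaabab')
  7 → (22, 'ab')
  8 → (10, 'abaabbaaaaabab')
  9 → (20, 'abab')
  10 → (0, 'abababbbaaabaabbaaaaabab')
  11 → (2, 'ababbbaaabaabbaaaaabab')
  12 → (13, 'abbaaaaabab')
  13 → (4, 'abbbaaabaabbaaaaabab')
  14 → (23, 'b')
  15 → (15, 'baaaaabab')
  16 → (7, 'baaabaabbaaaaabab')
  17 → (11, 'baabbaaaaabab')
  18 → (21, 'bab')
  19 → (1, 'bababbbaaabaabbaaaaabab')
  20 → (3, 'babbbaaabaabbaaaaabab')
  21 → (14, 'bbaaaaabab')
  22 → (6, 'bbaaabaabbaaaaabab')
  23 → (5, 'bbbaaabaabbaaaaabab')

[16, 17, 8, 18, 9, 19, 12, 22, 10, 20, 0, 2, 13, 4, 23, 15, 7, 11, 21, 1, 3, 14, 6, 5]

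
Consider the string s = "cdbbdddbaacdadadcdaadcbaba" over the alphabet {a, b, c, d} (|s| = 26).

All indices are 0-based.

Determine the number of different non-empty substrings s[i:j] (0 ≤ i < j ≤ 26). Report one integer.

314

rank→(start, suffix):
  0 → (25, 'a')
  1 → (8, 'aacdadadcdaadcbaba')
  2 → (18, 'aadcbaba')
  3 → (23, 'aba')
  4 → (9, 'acdadadcdaadcbaba')
  5 → (12, 'adadcdaadcbaba')
  6 → (19, 'adcbaba')
  7 → (14, 'adcdaadcbaba')
  8 → (24, 'ba')
  9 → (7, 'baacdadadcdaadcbaba')
  10 → (22, 'baba')
  11 → (2, 'bbdddbaacdadadcdaadcbaba')
  12 → (3, 'bdddbaacdadadcdaadcbaba')
  13 → (21, 'cbaba')
  14 → (16, 'cdaadcbaba')
  15 → (10, 'cdadadcdaadcbaba')
  16 → (0, 'cdbbdddbaacdadadcdaadcbaba')
  17 → (17, 'daadcbaba')
  18 → (11, 'dadadcdaadcbaba')
  19 → (13, 'dadcdaadcbaba')
  20 → (6, 'dbaacdadadcdaadcbaba')
  21 → (1, 'dbbdddbaacdadadcdaadcbaba')
  22 → (20, 'dcbaba')
  23 → (15, 'dcdaadcbaba')
  24 → (5, 'ddbaacdadadcdaadcbaba')
  25 → (4, 'dddbaacdadadcdaadcbaba')

SA = [25, 8, 18, 23, 9, 12, 19, 14, 24, 7, 22, 2, 3, 21, 16, 10, 0, 17, 11, 13, 6, 1, 20, 15, 5, 4]
i: (SA[i-1],SA[i]) lcp shared
  1: (25,8) 1 'a'
  2: (8,18) 2 'aa'
  3: (18,23) 1 'a'
  4: (23,9) 1 'a'
  5: (9,12) 1 'a'
  6: (12,19) 2 'ad'
  7: (19,14) 3 'adc'
  8: (14,24) 0 ''
  9: (24,7) 2 'ba'
  10: (7,22) 2 'ba'
  11: (22,2) 1 'b'
  12: (2,3) 1 'b'
  13: (3,21) 0 ''
  14: (21,16) 1 'c'
  15: (16,10) 3 'cda'
  16: (10,0) 2 'cd'
  17: (0,17) 0 ''
  18: (17,11) 2 'da'
  19: (11,13) 3 'dad'
  20: (13,6) 1 'd'
  21: (6,1) 2 'db'
  22: (1,20) 1 'd'
  23: (20,15) 2 'dc'
  24: (15,5) 1 'd'
  25: (5,4) 2 'dd'

n(n+1)/2 = 26·27/2 = 351
Σ LCP = 0 + 1 + 2 + 1 + 1 + 1 + 2 + 3 + 0 + 2 + 2 + 1 + 1 + 0 + 1 + 3 + 2 + 0 + 2 + 3 + 1 + 2 + 1 + 2 + 1 + 2 = 37
distinct = 351 − 37 = 314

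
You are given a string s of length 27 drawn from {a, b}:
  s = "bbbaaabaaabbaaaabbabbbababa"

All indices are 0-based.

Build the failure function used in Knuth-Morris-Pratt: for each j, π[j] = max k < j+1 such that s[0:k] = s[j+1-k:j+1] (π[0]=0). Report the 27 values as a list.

[0, 1, 2, 0, 0, 0, 1, 0, 0, 0, 1, 2, 0, 0, 0, 0, 1, 2, 0, 1, 2, 3, 4, 1, 0, 1, 0]

π[0] = 0
j=1 s[j]='b': π[1]=1 (border 'b')
j=2 s[j]='b': π[2]=2 (border 'bb')
j=3 s[j]='a': k: 2→1→0; π[3]=0 (border '')
j=4 s[j]='a': π[4]=0 (border '')
j=5 s[j]='a': π[5]=0 (border '')
j=6 s[j]='b': π[6]=1 (border 'b')
j=7 s[j]='a': k: 1→0; π[7]=0 (border '')
j=8 s[j]='a': π[8]=0 (border '')
j=9 s[j]='a': π[9]=0 (border '')
j=10 s[j]='b': π[10]=1 (border 'b')
j=11 s[j]='b': π[11]=2 (border 'bb')
j=12 s[j]='a': k: 2→1→0; π[12]=0 (border '')
j=13 s[j]='a': π[13]=0 (border '')
j=14 s[j]='a': π[14]=0 (border '')
j=15 s[j]='a': π[15]=0 (border '')
j=16 s[j]='b': π[16]=1 (border 'b')
j=17 s[j]='b': π[17]=2 (border 'bb')
j=18 s[j]='a': k: 2→1→0; π[18]=0 (border '')
j=19 s[j]='b': π[19]=1 (border 'b')
j=20 s[j]='b': π[20]=2 (border 'bb')
j=21 s[j]='b': π[21]=3 (border 'bbb')
j=22 s[j]='a': π[22]=4 (border 'bbba')
j=23 s[j]='b': k: 4→0; π[23]=1 (border 'b')
j=24 s[j]='a': k: 1→0; π[24]=0 (border '')
j=25 s[j]='b': π[25]=1 (border 'b')
j=26 s[j]='a': k: 1→0; π[26]=0 (border '')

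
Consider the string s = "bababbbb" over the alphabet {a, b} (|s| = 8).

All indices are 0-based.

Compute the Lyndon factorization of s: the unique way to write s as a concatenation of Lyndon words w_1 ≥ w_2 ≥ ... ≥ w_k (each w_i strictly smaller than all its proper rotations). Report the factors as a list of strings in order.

emit factor 1: 'b' (i=0, period=1)
emit factor 2: 'ababbbb' (i=1, period=7)

["b", "ababbbb"]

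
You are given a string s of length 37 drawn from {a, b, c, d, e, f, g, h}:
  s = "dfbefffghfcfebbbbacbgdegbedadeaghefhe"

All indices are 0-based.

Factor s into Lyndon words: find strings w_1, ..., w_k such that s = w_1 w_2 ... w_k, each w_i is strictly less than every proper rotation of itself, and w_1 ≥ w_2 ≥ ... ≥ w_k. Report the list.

["df", "befffghfcfe", "b", "b", "b", "b", "acbgdegbedadeaghefhe"]

emit factor 1: 'df' (i=0, period=2)
emit factor 2: 'befffghfcfe' (i=2, period=11)
emit factor 3: 'b' (i=13, period=1)
emit factor 4: 'b' (i=14, period=1)
emit factor 5: 'b' (i=15, period=1)
emit factor 6: 'b' (i=16, period=1)
emit factor 7: 'acbgdegbedadeaghefhe' (i=17, period=20)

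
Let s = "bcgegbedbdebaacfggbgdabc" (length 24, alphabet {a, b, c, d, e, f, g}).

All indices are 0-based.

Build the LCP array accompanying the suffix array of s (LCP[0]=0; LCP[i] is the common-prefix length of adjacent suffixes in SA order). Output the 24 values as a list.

[0, 1, 1, 0, 1, 2, 1, 1, 1, 0, 1, 1, 0, 1, 1, 0, 1, 1, 0, 0, 2, 1, 1, 1]

rank→(start, suffix):
  0 → (12, 'aacfggbgdabc')
  1 → (21, 'abc')
  2 → (13, 'acfggbgdabc')
  3 → (11, 'baacfggbgdabc')
  4 → (22, 'bc')
  5 → (0, 'bcgegbedbdebaacfggbgdabc')
  6 → (8, 'bdebaacfggbgdabc')
  7 → (5, 'bedbdebaacfggbgdabc')
  8 → (18, 'bgdabc')
  9 → (23, 'c')
  10 → (14, 'cfggbgdabc')
  11 → (1, 'cgegbedbdebaacfggbgdabc')
  12 → (20, 'dabc')
  13 → (7, 'dbdebaacfggbgdabc')
  14 → (9, 'debaacfggbgdabc')
  15 → (10, 'ebaacfggbgdabc')
  16 → (6, 'edbdebaacfggbgdabc')
  17 → (3, 'egbedbdebaacfggbgdabc')
  18 → (15, 'fggbgdabc')
  19 → (4, 'gbedbdebaacfggbgdabc')
  20 → (17, 'gbgdabc')
  21 → (19, 'gdabc')
  22 → (2, 'gegbedbdebaacfggbgdabc')
  23 → (16, 'ggbgdabc')

SA = [12, 21, 13, 11, 22, 0, 8, 5, 18, 23, 14, 1, 20, 7, 9, 10, 6, 3, 15, 4, 17, 19, 2, 16]
i: (SA[i-1],SA[i]) lcp shared
  1: (12,21) 1 'a'
  2: (21,13) 1 'a'
  3: (13,11) 0 ''
  4: (11,22) 1 'b'
  5: (22,0) 2 'bc'
  6: (0,8) 1 'b'
  7: (8,5) 1 'b'
  8: (5,18) 1 'b'
  9: (18,23) 0 ''
  10: (23,14) 1 'c'
  11: (14,1) 1 'c'
  12: (1,20) 0 ''
  13: (20,7) 1 'd'
  14: (7,9) 1 'd'
  15: (9,10) 0 ''
  16: (10,6) 1 'e'
  17: (6,3) 1 'e'
  18: (3,15) 0 ''
  19: (15,4) 0 ''
  20: (4,17) 2 'gb'
  21: (17,19) 1 'g'
  22: (19,2) 1 'g'
  23: (2,16) 1 'g'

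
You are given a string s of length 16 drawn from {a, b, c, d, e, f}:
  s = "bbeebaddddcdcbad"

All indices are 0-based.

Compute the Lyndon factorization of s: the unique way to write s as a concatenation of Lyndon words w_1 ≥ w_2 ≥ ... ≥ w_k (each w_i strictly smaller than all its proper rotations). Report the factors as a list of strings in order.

["bbee", "b", "addddcdcb", "ad"]

emit factor 1: 'bbee' (i=0, period=4)
emit factor 2: 'b' (i=4, period=1)
emit factor 3: 'addddcdcb' (i=5, period=9)
emit factor 4: 'ad' (i=14, period=2)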